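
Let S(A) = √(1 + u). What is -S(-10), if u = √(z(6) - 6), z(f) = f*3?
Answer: -√(1 + 2*√3) ≈ -2.1128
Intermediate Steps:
z(f) = 3*f
u = 2*√3 (u = √(3*6 - 6) = √(18 - 6) = √12 = 2*√3 ≈ 3.4641)
S(A) = √(1 + 2*√3)
-S(-10) = -√(1 + 2*√3)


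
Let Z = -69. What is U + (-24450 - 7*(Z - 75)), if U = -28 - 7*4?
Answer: -23498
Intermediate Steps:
U = -56 (U = -28 - 28 = -56)
U + (-24450 - 7*(Z - 75)) = -56 + (-24450 - 7*(-69 - 75)) = -56 + (-24450 - 7*(-144)) = -56 + (-24450 - 1*(-1008)) = -56 + (-24450 + 1008) = -56 - 23442 = -23498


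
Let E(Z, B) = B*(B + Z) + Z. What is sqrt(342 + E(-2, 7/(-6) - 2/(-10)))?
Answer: sqrt(308581)/30 ≈ 18.517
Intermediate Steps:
E(Z, B) = Z + B*(B + Z)
sqrt(342 + E(-2, 7/(-6) - 2/(-10))) = sqrt(342 + (-2 + (7/(-6) - 2/(-10))**2 + (7/(-6) - 2/(-10))*(-2))) = sqrt(342 + (-2 + (7*(-1/6) - 2*(-1/10))**2 + (7*(-1/6) - 2*(-1/10))*(-2))) = sqrt(342 + (-2 + (-7/6 + 1/5)**2 + (-7/6 + 1/5)*(-2))) = sqrt(342 + (-2 + (-29/30)**2 - 29/30*(-2))) = sqrt(342 + (-2 + 841/900 + 29/15)) = sqrt(342 + 781/900) = sqrt(308581/900) = sqrt(308581)/30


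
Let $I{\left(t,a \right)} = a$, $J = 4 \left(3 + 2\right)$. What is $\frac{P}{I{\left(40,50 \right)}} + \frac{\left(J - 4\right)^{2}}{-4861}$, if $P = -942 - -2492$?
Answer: $\frac{150435}{4861} \approx 30.947$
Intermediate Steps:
$P = 1550$ ($P = -942 + 2492 = 1550$)
$J = 20$ ($J = 4 \cdot 5 = 20$)
$\frac{P}{I{\left(40,50 \right)}} + \frac{\left(J - 4\right)^{2}}{-4861} = \frac{1550}{50} + \frac{\left(20 - 4\right)^{2}}{-4861} = 1550 \cdot \frac{1}{50} + 16^{2} \left(- \frac{1}{4861}\right) = 31 + 256 \left(- \frac{1}{4861}\right) = 31 - \frac{256}{4861} = \frac{150435}{4861}$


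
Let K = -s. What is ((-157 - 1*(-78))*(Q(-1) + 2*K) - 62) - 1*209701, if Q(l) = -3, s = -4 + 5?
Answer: -209368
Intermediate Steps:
s = 1
K = -1 (K = -1*1 = -1)
((-157 - 1*(-78))*(Q(-1) + 2*K) - 62) - 1*209701 = ((-157 - 1*(-78))*(-3 + 2*(-1)) - 62) - 1*209701 = ((-157 + 78)*(-3 - 2) - 62) - 209701 = (-79*(-5) - 62) - 209701 = (395 - 62) - 209701 = 333 - 209701 = -209368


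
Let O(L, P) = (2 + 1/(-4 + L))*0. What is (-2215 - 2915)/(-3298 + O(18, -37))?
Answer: 2565/1649 ≈ 1.5555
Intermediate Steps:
O(L, P) = 0
(-2215 - 2915)/(-3298 + O(18, -37)) = (-2215 - 2915)/(-3298 + 0) = -5130/(-3298) = -5130*(-1/3298) = 2565/1649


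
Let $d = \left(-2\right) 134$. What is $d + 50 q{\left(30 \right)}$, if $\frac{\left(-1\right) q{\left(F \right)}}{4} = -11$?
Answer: $1932$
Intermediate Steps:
$q{\left(F \right)} = 44$ ($q{\left(F \right)} = \left(-4\right) \left(-11\right) = 44$)
$d = -268$
$d + 50 q{\left(30 \right)} = -268 + 50 \cdot 44 = -268 + 2200 = 1932$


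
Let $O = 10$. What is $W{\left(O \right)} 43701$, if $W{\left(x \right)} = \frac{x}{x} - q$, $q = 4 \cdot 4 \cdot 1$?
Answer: $-655515$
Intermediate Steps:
$q = 16$ ($q = 16 \cdot 1 = 16$)
$W{\left(x \right)} = -15$ ($W{\left(x \right)} = \frac{x}{x} - 16 = 1 - 16 = -15$)
$W{\left(O \right)} 43701 = \left(-15\right) 43701 = -655515$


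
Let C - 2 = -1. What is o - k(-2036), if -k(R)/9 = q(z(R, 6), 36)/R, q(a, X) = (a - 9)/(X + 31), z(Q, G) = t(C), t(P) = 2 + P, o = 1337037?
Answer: 91193945649/68206 ≈ 1.3370e+6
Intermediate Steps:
C = 1 (C = 2 - 1 = 1)
z(Q, G) = 3 (z(Q, G) = 2 + 1 = 3)
q(a, X) = (-9 + a)/(31 + X)
k(R) = 54/(67*R) (k(R) = -9*(-9 + 3)/(31 + 36)/R = -9*-6/67/R = -9*(1/67)*(-6)/R = -(-54)/(67*R) = 54/(67*R))
o - k(-2036) = 1337037 - 54/(67*(-2036)) = 1337037 - 54*(-1)/(67*2036) = 1337037 - 1*(-27/68206) = 1337037 + 27/68206 = 91193945649/68206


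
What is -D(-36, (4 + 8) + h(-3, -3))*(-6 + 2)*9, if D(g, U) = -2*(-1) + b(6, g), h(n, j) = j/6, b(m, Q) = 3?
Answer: 180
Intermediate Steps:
h(n, j) = j/6 (h(n, j) = j*(⅙) = j/6)
D(g, U) = 5 (D(g, U) = -2*(-1) + 3 = 2 + 3 = 5)
-D(-36, (4 + 8) + h(-3, -3))*(-6 + 2)*9 = -5*(-6 + 2)*9 = -5*(-4*9) = -5*(-36) = -1*(-180) = 180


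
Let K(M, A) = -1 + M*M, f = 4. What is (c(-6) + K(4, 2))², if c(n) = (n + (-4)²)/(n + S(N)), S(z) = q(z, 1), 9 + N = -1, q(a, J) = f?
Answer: 100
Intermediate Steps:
q(a, J) = 4
N = -10 (N = -9 - 1 = -10)
S(z) = 4
K(M, A) = -1 + M²
c(n) = (16 + n)/(4 + n) (c(n) = (n + (-4)²)/(n + 4) = (n + 16)/(4 + n) = (16 + n)/(4 + n))
(c(-6) + K(4, 2))² = ((16 - 6)/(4 - 6) + (-1 + 4²))² = (10/(-2) + (-1 + 16))² = (-½*10 + 15)² = (-5 + 15)² = 10² = 100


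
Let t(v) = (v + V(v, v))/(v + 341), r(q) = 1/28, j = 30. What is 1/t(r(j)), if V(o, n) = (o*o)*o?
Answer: 7486416/785 ≈ 9536.8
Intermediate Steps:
r(q) = 1/28
V(o, n) = o**3 (V(o, n) = o**2*o = o**3)
t(v) = (v + v**3)/(341 + v) (t(v) = (v + v**3)/(v + 341) = (v + v**3)/(341 + v))
1/t(r(j)) = 1/((1/28 + (1/28)**3)/(341 + 1/28)) = 1/((1/28 + 1/21952)/(9549/28)) = 1/((28/9549)*(785/21952)) = 1/(785/7486416) = 7486416/785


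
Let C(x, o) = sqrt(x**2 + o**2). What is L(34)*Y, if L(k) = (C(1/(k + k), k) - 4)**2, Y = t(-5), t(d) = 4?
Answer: (272 - sqrt(5345345))**2/1156 ≈ 3600.0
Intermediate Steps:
Y = 4
C(x, o) = sqrt(o**2 + x**2)
L(k) = (-4 + sqrt(k**2 + 1/(4*k**2)))**2 (L(k) = (sqrt(k**2 + (1/(k + k))**2) - 4)**2 = (sqrt(k**2 + (1/(2*k))**2) - 4)**2 = (sqrt(k**2 + 1/(4*k**2)) - 4)**2 = (-4 + sqrt(k**2 + 1/(4*k**2)))**2)
L(34)*Y = ((-8 + sqrt((1 + 4*34**4)/34**2))**2/4)*4 = ((-8 + sqrt((1 + 4*1336336)/1156))**2/4)*4 = ((-8 + sqrt((1 + 5345344)/1156))**2/4)*4 = ((-8 + sqrt((1/1156)*5345345))**2/4)*4 = ((-8 + sqrt(5345345/1156))**2/4)*4 = ((-8 + sqrt(5345345)/34)**2/4)*4 = (-8 + sqrt(5345345)/34)**2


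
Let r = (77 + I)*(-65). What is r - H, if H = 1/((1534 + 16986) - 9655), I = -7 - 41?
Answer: -16710526/8865 ≈ -1885.0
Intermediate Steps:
I = -48
H = 1/8865 (H = 1/(18520 - 9655) = 1/8865 ≈ 0.00011280)
r = -1885 (r = (77 - 48)*(-65) = 29*(-65) = -1885)
r - H = -1885 - 1*1/8865 = -1885 - 1/8865 = -16710526/8865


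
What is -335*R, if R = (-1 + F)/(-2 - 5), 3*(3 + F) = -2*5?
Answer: -7370/21 ≈ -350.95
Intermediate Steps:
F = -19/3 (F = -3 + (-2*5)/3 = -3 + (1/3)*(-10) = -3 - 10/3 = -19/3 ≈ -6.3333)
R = 22/21 (R = (-1 - 19/3)/(-2 - 5) = -22/3/(-7) = -22/3*(-1/7) = 22/21 ≈ 1.0476)
-335*R = -335*22/21 = -7370/21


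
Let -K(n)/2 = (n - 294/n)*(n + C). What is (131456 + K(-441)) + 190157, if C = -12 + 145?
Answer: 151103/3 ≈ 50368.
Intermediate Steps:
C = 133
K(n) = -2*(133 + n)*(n - 294/n) (K(n) = -2*(n - 294/n)*(n + 133) = -2*(n - 294/n)*(133 + n) = -2*(133 + n)*(n - 294/n))
(131456 + K(-441)) + 190157 = (131456 + (588 - 266*(-441) - 2*(-441)² + 78204/(-441))) + 190157 = (131456 + (588 + 117306 - 2*194481 + 78204*(-1/441))) + 190157 = (131456 + (588 + 117306 - 388962 - 532/3)) + 190157 = (131456 - 813736/3) + 190157 = -419368/3 + 190157 = 151103/3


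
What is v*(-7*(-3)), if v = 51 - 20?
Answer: 651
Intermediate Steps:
v = 31
v*(-7*(-3)) = 31*(-7*(-3)) = 31*21 = 651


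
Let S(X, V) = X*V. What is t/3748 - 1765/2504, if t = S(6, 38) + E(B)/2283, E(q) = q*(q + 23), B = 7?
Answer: -1149885777/1785494728 ≈ -0.64402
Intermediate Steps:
E(q) = q*(23 + q)
S(X, V) = V*X
t = 173578/761 (t = 38*6 + (7*(23 + 7))/2283 = 228 + (7*30)*(1/2283) = 228 + 210*(1/2283) = 228 + 70/761 = 173578/761 ≈ 228.09)
t/3748 - 1765/2504 = (173578/761)/3748 - 1765/2504 = (173578/761)*(1/3748) - 1765*1/2504 = 86789/1426114 - 1765/2504 = -1149885777/1785494728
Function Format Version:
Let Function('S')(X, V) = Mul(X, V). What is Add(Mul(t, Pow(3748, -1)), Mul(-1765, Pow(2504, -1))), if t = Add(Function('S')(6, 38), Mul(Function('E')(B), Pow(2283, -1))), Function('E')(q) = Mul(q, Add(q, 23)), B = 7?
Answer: Rational(-1149885777, 1785494728) ≈ -0.64402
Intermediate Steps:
Function('E')(q) = Mul(q, Add(23, q))
Function('S')(X, V) = Mul(V, X)
t = Rational(173578, 761) (t = Add(Mul(38, 6), Mul(Mul(7, Add(23, 7)), Pow(2283, -1))) = Add(228, Mul(Mul(7, 30), Rational(1, 2283))) = Add(228, Mul(210, Rational(1, 2283))) = Add(228, Rational(70, 761)) = Rational(173578, 761) ≈ 228.09)
Add(Mul(t, Pow(3748, -1)), Mul(-1765, Pow(2504, -1))) = Add(Mul(Rational(173578, 761), Pow(3748, -1)), Mul(-1765, Pow(2504, -1))) = Add(Mul(Rational(173578, 761), Rational(1, 3748)), Mul(-1765, Rational(1, 2504))) = Add(Rational(86789, 1426114), Rational(-1765, 2504)) = Rational(-1149885777, 1785494728)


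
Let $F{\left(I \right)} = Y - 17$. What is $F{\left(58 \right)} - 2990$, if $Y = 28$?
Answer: $-2979$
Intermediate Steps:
$F{\left(I \right)} = 11$ ($F{\left(I \right)} = 28 - 17 = 11$)
$F{\left(58 \right)} - 2990 = 11 - 2990 = -2979$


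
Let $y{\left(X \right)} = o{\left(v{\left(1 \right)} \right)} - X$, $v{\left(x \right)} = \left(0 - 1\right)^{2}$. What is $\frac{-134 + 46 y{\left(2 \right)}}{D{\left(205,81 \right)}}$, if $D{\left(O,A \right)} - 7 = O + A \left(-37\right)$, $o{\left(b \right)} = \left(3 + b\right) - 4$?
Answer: $\frac{226}{2785} \approx 0.081149$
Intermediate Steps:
$v{\left(x \right)} = 1$ ($v{\left(x \right)} = \left(-1\right)^{2} = 1$)
$o{\left(b \right)} = -1 + b$
$y{\left(X \right)} = - X$ ($y{\left(X \right)} = \left(-1 + 1\right) - X = 0 - X = - X$)
$D{\left(O,A \right)} = 7 + O - 37 A$ ($D{\left(O,A \right)} = 7 + \left(O + A \left(-37\right)\right) = 7 - \left(- O + 37 A\right) = 7 + O - 37 A$)
$\frac{-134 + 46 y{\left(2 \right)}}{D{\left(205,81 \right)}} = \frac{-134 + 46 \left(\left(-1\right) 2\right)}{7 + 205 - 2997} = \frac{-134 + 46 \left(-2\right)}{7 + 205 - 2997} = \frac{-134 - 92}{-2785} = \left(-226\right) \left(- \frac{1}{2785}\right) = \frac{226}{2785}$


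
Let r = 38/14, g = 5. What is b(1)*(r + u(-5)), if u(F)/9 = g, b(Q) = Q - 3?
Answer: -668/7 ≈ -95.429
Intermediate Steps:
b(Q) = -3 + Q
u(F) = 45 (u(F) = 9*5 = 45)
r = 19/7 (r = 38*(1/14) = 19/7 ≈ 2.7143)
b(1)*(r + u(-5)) = (-3 + 1)*(19/7 + 45) = -2*334/7 = -668/7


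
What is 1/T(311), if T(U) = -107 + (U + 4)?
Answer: 1/208 ≈ 0.0048077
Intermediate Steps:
T(U) = -103 + U (T(U) = -107 + (4 + U) = -103 + U)
1/T(311) = 1/(-103 + 311) = 1/208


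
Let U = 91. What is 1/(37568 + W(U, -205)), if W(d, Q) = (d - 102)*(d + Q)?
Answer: 1/38822 ≈ 2.5759e-5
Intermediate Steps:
W(d, Q) = (-102 + d)*(Q + d)
1/(37568 + W(U, -205)) = 1/(37568 + (91**2 - 102*(-205) - 102*91 - 205*91)) = 1/(37568 + (8281 + 20910 - 9282 - 18655)) = 1/(37568 + 1254) = 1/38822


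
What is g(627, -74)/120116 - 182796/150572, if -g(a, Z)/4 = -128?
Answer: -1367476967/1130381647 ≈ -1.2097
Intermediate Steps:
g(a, Z) = 512 (g(a, Z) = -4*(-128) = 512)
g(627, -74)/120116 - 182796/150572 = 512/120116 - 182796/150572 = 512*(1/120116) - 182796*1/150572 = 128/30029 - 45699/37643 = -1367476967/1130381647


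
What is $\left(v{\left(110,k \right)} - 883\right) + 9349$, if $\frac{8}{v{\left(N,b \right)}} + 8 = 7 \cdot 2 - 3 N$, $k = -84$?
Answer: $\frac{685744}{81} \approx 8466.0$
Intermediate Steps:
$v{\left(N,b \right)} = \frac{8}{6 - 3 N}$ ($v{\left(N,b \right)} = \frac{8}{-8 - \left(-14 + 3 N\right)} = \frac{8}{6 - 3 N}$)
$\left(v{\left(110,k \right)} - 883\right) + 9349 = \left(- \frac{8}{-6 + 3 \cdot 110} - 883\right) + 9349 = \left(- \frac{8}{-6 + 330} - 883\right) + 9349 = \left(- \frac{8}{324} - 883\right) + 9349 = \left(\left(-8\right) \frac{1}{324} - 883\right) + 9349 = \left(- \frac{2}{81} - 883\right) + 9349 = - \frac{71525}{81} + 9349 = \frac{685744}{81}$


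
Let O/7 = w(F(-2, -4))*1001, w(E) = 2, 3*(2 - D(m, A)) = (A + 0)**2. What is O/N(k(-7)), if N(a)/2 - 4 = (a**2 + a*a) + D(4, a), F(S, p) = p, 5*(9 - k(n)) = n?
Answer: 9555/254 ≈ 37.618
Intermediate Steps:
D(m, A) = 2 - A**2/3 (D(m, A) = 2 - (A + 0)**2/3 = 2 - A**2/3)
k(n) = 9 - n/5
O = 14014 (O = 7*(2*1001) = 7*2002 = 14014)
N(a) = 12 + 10*a**2/3 (N(a) = 8 + 2*((a**2 + a*a) + (2 - a**2/3)) = 8 + 2*((a**2 + a**2) + (2 - a**2/3)) = 8 + 2*(2*a**2 + (2 - a**2/3)) = 8 + 2*(2 + 5*a**2/3) = 8 + (4 + 10*a**2/3) = 12 + 10*a**2/3)
O/N(k(-7)) = 14014/(12 + 10*(9 - 1/5*(-7))**2/3) = 14014/(12 + 10*(9 + 7/5)**2/3) = 14014/(12 + 10*(52/5)**2/3) = 14014/(12 + (10/3)*(2704/25)) = 14014/(12 + 5408/15) = 14014/(5588/15) = 14014*(15/5588) = 9555/254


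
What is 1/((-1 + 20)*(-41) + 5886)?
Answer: 1/5107 ≈ 0.00019581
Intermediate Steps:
1/((-1 + 20)*(-41) + 5886) = 1/(19*(-41) + 5886) = 1/(-779 + 5886) = 1/5107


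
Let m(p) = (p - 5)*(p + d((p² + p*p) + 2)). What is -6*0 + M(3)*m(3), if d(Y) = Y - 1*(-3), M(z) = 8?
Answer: -416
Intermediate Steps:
d(Y) = 3 + Y (d(Y) = Y + 3 = 3 + Y)
m(p) = (-5 + p)*(5 + p + 2*p²) (m(p) = (p - 5)*(p + (3 + ((p² + p*p) + 2))) = (-5 + p)*(p + (3 + ((p² + p²) + 2))) = (-5 + p)*(p + (3 + (2*p² + 2))) = (-5 + p)*(p + (3 + (2 + 2*p²))) = (-5 + p)*(p + (5 + 2*p²)) = (-5 + p)*(5 + p + 2*p²))
-6*0 + M(3)*m(3) = -6*0 + 8*(-25 - 9*3² + 2*3³) = 0 + 8*(-25 - 9*9 + 2*27) = 0 + 8*(-25 - 81 + 54) = 0 + 8*(-52) = 0 - 416 = -416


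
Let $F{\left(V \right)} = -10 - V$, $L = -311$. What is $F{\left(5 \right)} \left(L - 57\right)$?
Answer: $5520$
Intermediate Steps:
$F{\left(5 \right)} \left(L - 57\right) = \left(-10 - 5\right) \left(-311 - 57\right) = \left(-10 - 5\right) \left(-368\right) = \left(-15\right) \left(-368\right) = 5520$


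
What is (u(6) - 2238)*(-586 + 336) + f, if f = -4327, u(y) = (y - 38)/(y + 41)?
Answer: 26101131/47 ≈ 5.5534e+5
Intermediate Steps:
u(y) = (-38 + y)/(41 + y)
(u(6) - 2238)*(-586 + 336) + f = ((-38 + 6)/(41 + 6) - 2238)*(-586 + 336) - 4327 = (-32/47 - 2238)*(-250) - 4327 = -105218/47*(-250) - 4327 = 26304500/47 - 4327 = 26101131/47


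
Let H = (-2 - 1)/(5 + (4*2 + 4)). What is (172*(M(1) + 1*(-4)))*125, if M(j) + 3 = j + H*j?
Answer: -2257500/17 ≈ -1.3279e+5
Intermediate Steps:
H = -3/17 (H = -3/(5 + (8 + 4)) = -3/(5 + 12) = -3/17 ≈ -0.17647)
M(j) = -3 + 14*j/17 (M(j) = -3 + (j - 3*j/17) = -3 + 14*j/17)
(172*(M(1) + 1*(-4)))*125 = (172*((-3 + (14/17)*1) + 1*(-4)))*125 = (172*((-3 + 14/17) - 4))*125 = (172*(-37/17 - 4))*125 = (172*(-105/17))*125 = -18060/17*125 = -2257500/17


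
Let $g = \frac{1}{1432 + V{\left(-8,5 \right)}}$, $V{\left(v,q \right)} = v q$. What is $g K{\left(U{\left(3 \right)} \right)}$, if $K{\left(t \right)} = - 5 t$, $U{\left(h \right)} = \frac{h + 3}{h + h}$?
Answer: $- \frac{5}{1392} \approx -0.003592$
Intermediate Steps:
$U{\left(h \right)} = \frac{3 + h}{2 h}$
$V{\left(v,q \right)} = q v$
$g = \frac{1}{1392}$ ($g = \frac{1}{1432 + 5 \left(-8\right)} = \frac{1}{1432 - 40} = \frac{1}{1392} \approx 0.00071839$)
$g K{\left(U{\left(3 \right)} \right)} = \frac{\left(-5\right) \frac{3 + 3}{2 \cdot 3}}{1392} = \frac{\left(-5\right) \frac{1}{2} \cdot \frac{1}{3} \cdot 6}{1392} = \frac{\left(-5\right) 1}{1392} = \frac{1}{1392} \left(-5\right) = - \frac{5}{1392}$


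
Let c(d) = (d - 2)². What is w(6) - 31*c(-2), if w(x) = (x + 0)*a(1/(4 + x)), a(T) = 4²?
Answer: -400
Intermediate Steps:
a(T) = 16
c(d) = (-2 + d)²
w(x) = 16*x (w(x) = (x + 0)*16 = x*16 = 16*x)
w(6) - 31*c(-2) = 16*6 - 31*(-2 - 2)² = 96 - 31*(-4)² = 96 - 31*16 = 96 - 496 = -400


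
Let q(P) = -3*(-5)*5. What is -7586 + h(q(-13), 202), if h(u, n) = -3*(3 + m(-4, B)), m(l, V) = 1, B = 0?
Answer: -7598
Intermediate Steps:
q(P) = 75 (q(P) = 15*5 = 75)
h(u, n) = -12 (h(u, n) = -3*(3 + 1) = -3*4 = -12)
-7586 + h(q(-13), 202) = -7586 - 12 = -7598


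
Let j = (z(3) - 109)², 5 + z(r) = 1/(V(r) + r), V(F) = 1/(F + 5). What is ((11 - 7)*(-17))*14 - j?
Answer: -8671964/625 ≈ -13875.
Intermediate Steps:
V(F) = 1/(5 + F)
z(r) = -5 + 1/(r + 1/(5 + r)) (z(r) = -5 + 1/(1/(5 + r) + r) = -5 + 1/(r + 1/(5 + r)))
j = 8076964/625 (j = (3*(-24 - 5*3)/(1 + 3² + 5*3) - 109)² = (3*(-24 - 15)/(1 + 9 + 15) - 109)² = (3*(-39)/25 - 109)² = (3*(1/25)*(-39) - 109)² = (-117/25 - 109)² = (-2842/25)² = 8076964/625 ≈ 12923.)
((11 - 7)*(-17))*14 - j = ((11 - 7)*(-17))*14 - 1*8076964/625 = (4*(-17))*14 - 8076964/625 = -68*14 - 8076964/625 = -952 - 8076964/625 = -8671964/625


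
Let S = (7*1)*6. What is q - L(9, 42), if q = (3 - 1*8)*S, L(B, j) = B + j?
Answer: -261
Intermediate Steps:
S = 42 (S = 7*6 = 42)
q = -210 (q = (3 - 1*8)*42 = (3 - 8)*42 = -5*42 = -210)
q - L(9, 42) = -210 - (9 + 42) = -210 - 1*51 = -210 - 51 = -261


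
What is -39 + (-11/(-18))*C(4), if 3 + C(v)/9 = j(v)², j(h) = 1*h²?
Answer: 2705/2 ≈ 1352.5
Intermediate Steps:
j(h) = h²
C(v) = -27 + 9*v⁴ (C(v) = -27 + 9*(v²)² = -27 + 9*v⁴)
-39 + (-11/(-18))*C(4) = -39 + (-11/(-18))*(-27 + 9*4⁴) = -39 + (-11*(-1/18))*(-27 + 9*256) = -39 + 11*(-27 + 2304)/18 = -39 + (11/18)*2277 = -39 + 2783/2 = 2705/2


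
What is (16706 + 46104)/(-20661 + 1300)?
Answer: -62810/19361 ≈ -3.2442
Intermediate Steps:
(16706 + 46104)/(-20661 + 1300) = 62810/(-19361) = 62810*(-1/19361) = -62810/19361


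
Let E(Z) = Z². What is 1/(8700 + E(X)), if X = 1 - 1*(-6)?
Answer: 1/8749 ≈ 0.00011430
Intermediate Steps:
X = 7 (X = 1 + 6 = 7)
1/(8700 + E(X)) = 1/(8700 + 7²) = 1/(8700 + 49) = 1/8749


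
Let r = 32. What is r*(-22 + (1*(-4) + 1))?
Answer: -800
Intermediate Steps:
r*(-22 + (1*(-4) + 1)) = 32*(-22 + (1*(-4) + 1)) = 32*(-22 + (-4 + 1)) = 32*(-22 - 3) = 32*(-25) = -800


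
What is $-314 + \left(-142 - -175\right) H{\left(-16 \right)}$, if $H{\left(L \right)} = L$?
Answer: $-842$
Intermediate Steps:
$-314 + \left(-142 - -175\right) H{\left(-16 \right)} = -314 + \left(-142 - -175\right) \left(-16\right) = -314 + \left(-142 + 175\right) \left(-16\right) = -314 + 33 \left(-16\right) = -314 - 528 = -842$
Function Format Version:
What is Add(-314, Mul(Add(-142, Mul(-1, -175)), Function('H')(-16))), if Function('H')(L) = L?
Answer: -842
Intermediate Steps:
Add(-314, Mul(Add(-142, Mul(-1, -175)), Function('H')(-16))) = Add(-314, Mul(Add(-142, Mul(-1, -175)), -16)) = Add(-314, Mul(Add(-142, 175), -16)) = Add(-314, Mul(33, -16)) = Add(-314, -528) = -842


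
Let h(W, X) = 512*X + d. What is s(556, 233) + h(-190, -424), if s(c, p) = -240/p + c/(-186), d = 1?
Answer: -4704145297/21669 ≈ -2.1709e+5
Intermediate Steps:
s(c, p) = -240/p - c/186 (s(c, p) = -240/p + c*(-1/186) = -240/p - c/186)
h(W, X) = 1 + 512*X (h(W, X) = 512*X + 1 = 1 + 512*X)
s(556, 233) + h(-190, -424) = (-240/233 - 1/186*556) + (1 + 512*(-424)) = (-240*1/233 - 278/93) + (1 - 217088) = (-240/233 - 278/93) - 217087 = -87094/21669 - 217087 = -4704145297/21669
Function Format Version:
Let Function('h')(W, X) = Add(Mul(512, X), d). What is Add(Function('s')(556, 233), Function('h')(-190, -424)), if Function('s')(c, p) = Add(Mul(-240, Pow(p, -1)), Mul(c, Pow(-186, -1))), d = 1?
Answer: Rational(-4704145297, 21669) ≈ -2.1709e+5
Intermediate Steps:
Function('s')(c, p) = Add(Mul(-240, Pow(p, -1)), Mul(Rational(-1, 186), c)) (Function('s')(c, p) = Add(Mul(-240, Pow(p, -1)), Mul(c, Rational(-1, 186))) = Add(Mul(-240, Pow(p, -1)), Mul(Rational(-1, 186), c)))
Function('h')(W, X) = Add(1, Mul(512, X)) (Function('h')(W, X) = Add(Mul(512, X), 1) = Add(1, Mul(512, X)))
Add(Function('s')(556, 233), Function('h')(-190, -424)) = Add(Add(Mul(-240, Pow(233, -1)), Mul(Rational(-1, 186), 556)), Add(1, Mul(512, -424))) = Add(Add(Mul(-240, Rational(1, 233)), Rational(-278, 93)), Add(1, -217088)) = Add(Add(Rational(-240, 233), Rational(-278, 93)), -217087) = Add(Rational(-87094, 21669), -217087) = Rational(-4704145297, 21669)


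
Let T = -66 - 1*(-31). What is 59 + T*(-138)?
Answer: 4889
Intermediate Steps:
T = -35 (T = -66 + 31 = -35)
59 + T*(-138) = 59 - 35*(-138) = 59 + 4830 = 4889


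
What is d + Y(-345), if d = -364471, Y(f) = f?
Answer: -364816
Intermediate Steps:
d + Y(-345) = -364471 - 345 = -364816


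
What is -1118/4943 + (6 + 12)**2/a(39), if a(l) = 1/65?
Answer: 104098462/4943 ≈ 21060.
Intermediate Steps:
a(l) = 1/65 (a(l) = 1*(1/65) = 1/65)
-1118/4943 + (6 + 12)**2/a(39) = -1118/4943 + (6 + 12)**2/(1/65) = -1118*1/4943 + 18**2*65 = -1118/4943 + 324*65 = -1118/4943 + 21060 = 104098462/4943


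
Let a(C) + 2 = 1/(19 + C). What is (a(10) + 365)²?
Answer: 110838784/841 ≈ 1.3179e+5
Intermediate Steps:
a(C) = -2 + 1/(19 + C)
(a(10) + 365)² = ((-37 - 2*10)/(19 + 10) + 365)² = ((-37 - 20)/29 + 365)² = ((1/29)*(-57) + 365)² = (-57/29 + 365)² = (10528/29)² = 110838784/841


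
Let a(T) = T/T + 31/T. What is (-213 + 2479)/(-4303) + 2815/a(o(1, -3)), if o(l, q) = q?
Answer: -36402283/120484 ≈ -302.13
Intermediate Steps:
a(T) = 1 + 31/T
(-213 + 2479)/(-4303) + 2815/a(o(1, -3)) = (-213 + 2479)/(-4303) + 2815/(((31 - 3)/(-3))) = 2266*(-1/4303) + 2815/((-1/3*28)) = -2266/4303 + 2815/(-28/3) = -2266/4303 + 2815*(-3/28) = -2266/4303 - 8445/28 = -36402283/120484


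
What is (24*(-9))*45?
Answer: -9720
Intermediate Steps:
(24*(-9))*45 = -216*45 = -9720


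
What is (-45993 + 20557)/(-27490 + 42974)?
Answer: -6359/3871 ≈ -1.6427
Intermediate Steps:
(-45993 + 20557)/(-27490 + 42974) = -25436/15484 = -25436*1/15484 = -6359/3871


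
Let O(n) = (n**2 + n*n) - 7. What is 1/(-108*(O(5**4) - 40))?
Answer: -1/84369924 ≈ -1.1853e-8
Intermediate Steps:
O(n) = -7 + 2*n**2 (O(n) = (n**2 + n**2) - 7 = 2*n**2 - 7 = -7 + 2*n**2)
1/(-108*(O(5**4) - 40)) = 1/(-108*((-7 + 2*(5**4)**2) - 40)) = 1/(-108*((-7 + 2*625**2) - 40)) = 1/(-108*((-7 + 2*390625) - 40)) = 1/(-108*((-7 + 781250) - 40)) = 1/(-108*(781243 - 40)) = 1/(-108*781203) = 1/(-84369924) = -1/84369924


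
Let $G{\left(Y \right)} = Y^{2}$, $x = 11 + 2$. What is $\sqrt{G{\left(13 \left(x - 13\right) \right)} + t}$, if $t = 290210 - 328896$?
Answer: $29 i \sqrt{46} \approx 196.69 i$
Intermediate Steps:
$x = 13$
$t = -38686$ ($t = 290210 - 328896 = -38686$)
$\sqrt{G{\left(13 \left(x - 13\right) \right)} + t} = \sqrt{\left(13 \left(13 - 13\right)\right)^{2} - 38686} = \sqrt{\left(13 \cdot 0\right)^{2} - 38686} = \sqrt{0^{2} - 38686} = \sqrt{0 - 38686} = \sqrt{-38686} = 29 i \sqrt{46}$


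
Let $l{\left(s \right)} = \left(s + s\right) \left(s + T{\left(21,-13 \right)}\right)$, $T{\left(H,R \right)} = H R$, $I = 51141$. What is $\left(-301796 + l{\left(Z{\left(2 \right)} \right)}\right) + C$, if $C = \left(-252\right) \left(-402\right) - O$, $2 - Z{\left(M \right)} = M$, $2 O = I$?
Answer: $- \frac{452125}{2} \approx -2.2606 \cdot 10^{5}$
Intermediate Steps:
$O = \frac{51141}{2}$ ($O = \frac{1}{2} \cdot 51141 = \frac{51141}{2} \approx 25571.0$)
$Z{\left(M \right)} = 2 - M$
$C = \frac{151467}{2}$ ($C = \left(-252\right) \left(-402\right) - \frac{51141}{2} = 101304 - \frac{51141}{2} = \frac{151467}{2} \approx 75734.0$)
$l{\left(s \right)} = 2 s \left(-273 + s\right)$ ($l{\left(s \right)} = \left(s + s\right) \left(s + 21 \left(-13\right)\right) = 2 s \left(s - 273\right) = 2 s \left(-273 + s\right)$)
$\left(-301796 + l{\left(Z{\left(2 \right)} \right)}\right) + C = \left(-301796 + 2 \left(2 - 2\right) \left(-273 + \left(2 - 2\right)\right)\right) + \frac{151467}{2} = \left(-301796 + 2 \cdot 0 \left(-273 + 0\right)\right) + \frac{151467}{2} = \left(-301796 + 2 \cdot 0 \left(-273\right)\right) + \frac{151467}{2} = \left(-301796 + 0\right) + \frac{151467}{2} = -301796 + \frac{151467}{2} = - \frac{452125}{2}$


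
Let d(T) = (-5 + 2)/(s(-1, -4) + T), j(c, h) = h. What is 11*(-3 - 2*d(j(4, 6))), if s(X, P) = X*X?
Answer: -165/7 ≈ -23.571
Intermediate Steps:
s(X, P) = X**2
d(T) = -3/(1 + T) (d(T) = (-5 + 2)/((-1)**2 + T) = -3/(1 + T))
11*(-3 - 2*d(j(4, 6))) = 11*(-3 - (-6)/(1 + 6)) = 11*(-3 - (-6)/7) = 11*(-3 - 2*(-3/7)) = 11*(-3 + 6/7) = 11*(-15/7) = -165/7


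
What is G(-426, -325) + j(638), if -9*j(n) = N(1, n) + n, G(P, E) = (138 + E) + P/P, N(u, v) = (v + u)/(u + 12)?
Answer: -30695/117 ≈ -262.35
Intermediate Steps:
N(u, v) = (u + v)/(12 + u)
G(P, E) = 139 + E (G(P, E) = (138 + E) + 1 = 139 + E)
j(n) = -1/117 - 14*n/117 (j(n) = -((1 + n)/(12 + 1) + n)/9 = -((1 + n)/13 + n)/9 = -((1/13 + n/13) + n)/9 = -(1/13 + 14*n/13)/9 = -1/117 - 14*n/117)
G(-426, -325) + j(638) = (139 - 325) + (-1/117 - 14/117*638) = -186 + (-1/117 - 8932/117) = -186 - 8933/117 = -30695/117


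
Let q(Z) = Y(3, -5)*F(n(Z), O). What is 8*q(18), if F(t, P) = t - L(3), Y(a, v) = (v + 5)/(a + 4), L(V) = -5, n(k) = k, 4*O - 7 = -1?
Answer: 0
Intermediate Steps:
O = 3/2 (O = 7/4 + (¼)*(-1) = 7/4 - ¼ = 3/2 ≈ 1.5000)
Y(a, v) = (5 + v)/(4 + a)
F(t, P) = 5 + t (F(t, P) = t - 1*(-5) = t + 5 = 5 + t)
q(Z) = 0 (q(Z) = ((5 - 5)/(4 + 3))*(5 + Z) = (0/7)*(5 + Z) = ((⅐)*0)*(5 + Z) = 0*(5 + Z) = 0)
8*q(18) = 8*0 = 0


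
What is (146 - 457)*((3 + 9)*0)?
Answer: 0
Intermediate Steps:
(146 - 457)*((3 + 9)*0) = -3732*0 = -311*0 = 0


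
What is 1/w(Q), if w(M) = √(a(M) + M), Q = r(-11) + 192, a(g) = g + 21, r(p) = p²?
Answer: √647/647 ≈ 0.039314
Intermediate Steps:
a(g) = 21 + g
Q = 313 (Q = (-11)² + 192 = 121 + 192 = 313)
w(M) = √(21 + 2*M) (w(M) = √((21 + M) + M) = √(21 + 2*M))
1/w(Q) = 1/(√(21 + 2*313)) = 1/(√(21 + 626)) = 1/(√647) = √647/647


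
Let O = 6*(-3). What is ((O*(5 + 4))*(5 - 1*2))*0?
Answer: 0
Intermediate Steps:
O = -18
((O*(5 + 4))*(5 - 1*2))*0 = ((-18*(5 + 4))*(5 - 1*2))*0 = ((-18*9)*(5 - 2))*0 = -162*3*0 = -486*0 = 0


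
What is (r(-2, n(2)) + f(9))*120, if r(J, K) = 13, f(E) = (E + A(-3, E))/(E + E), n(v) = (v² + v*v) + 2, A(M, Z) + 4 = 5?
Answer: 4880/3 ≈ 1626.7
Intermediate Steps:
A(M, Z) = 1 (A(M, Z) = -4 + 5 = 1)
n(v) = 2 + 2*v² (n(v) = (v² + v²) + 2 = 2*v² + 2 = 2 + 2*v²)
f(E) = (1 + E)/(2*E) (f(E) = (E + 1)/(E + E) = (1 + E)/((2*E)) = (1 + E)*(1/(2*E)) = (1 + E)/(2*E))
(r(-2, n(2)) + f(9))*120 = (13 + (½)*(1 + 9)/9)*120 = (13 + (½)*(⅑)*10)*120 = (13 + 5/9)*120 = (122/9)*120 = 4880/3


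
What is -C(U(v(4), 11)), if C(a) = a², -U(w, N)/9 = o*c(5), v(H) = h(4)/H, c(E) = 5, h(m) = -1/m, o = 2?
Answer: -8100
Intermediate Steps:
v(H) = -1/(4*H) (v(H) = (-1/4)/H = (-1*¼)/H = -1/(4*H))
U(w, N) = -90 (U(w, N) = -18*5 = -9*10 = -90)
-C(U(v(4), 11)) = -1*(-90)² = -1*8100 = -8100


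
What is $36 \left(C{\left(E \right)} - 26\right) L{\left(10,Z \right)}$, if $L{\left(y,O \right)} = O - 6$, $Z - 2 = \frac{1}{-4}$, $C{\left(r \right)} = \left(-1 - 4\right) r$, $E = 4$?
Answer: $7038$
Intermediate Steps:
$C{\left(r \right)} = - 5 r$
$Z = \frac{7}{4}$ ($Z = 2 + \frac{1}{-4} = 2 - \frac{1}{4} = \frac{7}{4} \approx 1.75$)
$L{\left(y,O \right)} = -6 + O$
$36 \left(C{\left(E \right)} - 26\right) L{\left(10,Z \right)} = 36 \left(\left(-5\right) 4 - 26\right) \left(-6 + \frac{7}{4}\right) = 36 \left(-20 - 26\right) \left(- \frac{17}{4}\right) = 36 \left(-46\right) \left(- \frac{17}{4}\right) = \left(-1656\right) \left(- \frac{17}{4}\right) = 7038$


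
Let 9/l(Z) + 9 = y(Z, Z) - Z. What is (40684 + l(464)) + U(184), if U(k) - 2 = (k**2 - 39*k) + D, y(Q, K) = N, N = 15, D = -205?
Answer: 30759729/458 ≈ 67161.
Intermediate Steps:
y(Q, K) = 15
U(k) = -203 + k**2 - 39*k (U(k) = 2 + ((k**2 - 39*k) - 205) = 2 + (-205 + k**2 - 39*k) = -203 + k**2 - 39*k)
l(Z) = 9/(6 - Z) (l(Z) = 9/(-9 + (15 - Z)) = 9/(6 - Z))
(40684 + l(464)) + U(184) = (40684 - 9/(-6 + 464)) + (-203 + 184**2 - 39*184) = (40684 - 9/458) + (-203 + 33856 - 7176) = (40684 - 9*1/458) + 26477 = (40684 - 9/458) + 26477 = 18633263/458 + 26477 = 30759729/458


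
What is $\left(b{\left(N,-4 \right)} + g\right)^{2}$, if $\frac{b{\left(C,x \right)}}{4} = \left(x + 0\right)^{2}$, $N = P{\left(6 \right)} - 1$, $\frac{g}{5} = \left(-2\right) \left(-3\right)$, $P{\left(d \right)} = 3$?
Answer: $8836$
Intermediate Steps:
$g = 30$ ($g = 5 \left(\left(-2\right) \left(-3\right)\right) = 5 \cdot 6 = 30$)
$N = 2$ ($N = 3 - 1 = 2$)
$b{\left(C,x \right)} = 4 x^{2}$ ($b{\left(C,x \right)} = 4 \left(x + 0\right)^{2} = 4 x^{2}$)
$\left(b{\left(N,-4 \right)} + g\right)^{2} = \left(4 \left(-4\right)^{2} + 30\right)^{2} = \left(4 \cdot 16 + 30\right)^{2} = \left(64 + 30\right)^{2} = 94^{2} = 8836$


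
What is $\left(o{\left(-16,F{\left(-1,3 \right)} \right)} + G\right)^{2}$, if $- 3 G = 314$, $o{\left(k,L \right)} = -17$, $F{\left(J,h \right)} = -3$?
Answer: $\frac{133225}{9} \approx 14803.0$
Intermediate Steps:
$G = - \frac{314}{3}$ ($G = \left(- \frac{1}{3}\right) 314 = - \frac{314}{3} \approx -104.67$)
$\left(o{\left(-16,F{\left(-1,3 \right)} \right)} + G\right)^{2} = \left(-17 - \frac{314}{3}\right)^{2} = \left(- \frac{365}{3}\right)^{2} = \frac{133225}{9}$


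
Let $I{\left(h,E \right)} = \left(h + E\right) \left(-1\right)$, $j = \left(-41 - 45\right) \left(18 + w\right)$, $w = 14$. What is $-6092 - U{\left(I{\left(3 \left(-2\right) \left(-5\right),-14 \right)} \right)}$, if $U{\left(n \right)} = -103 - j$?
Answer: $-8741$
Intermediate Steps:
$j = -2752$ ($j = \left(-41 - 45\right) \left(18 + 14\right) = \left(-86\right) 32 = -2752$)
$I{\left(h,E \right)} = - E - h$ ($I{\left(h,E \right)} = \left(E + h\right) \left(-1\right) = - E - h$)
$U{\left(n \right)} = 2649$ ($U{\left(n \right)} = -103 - -2752 = -103 + 2752 = 2649$)
$-6092 - U{\left(I{\left(3 \left(-2\right) \left(-5\right),-14 \right)} \right)} = -6092 - 2649 = -8741$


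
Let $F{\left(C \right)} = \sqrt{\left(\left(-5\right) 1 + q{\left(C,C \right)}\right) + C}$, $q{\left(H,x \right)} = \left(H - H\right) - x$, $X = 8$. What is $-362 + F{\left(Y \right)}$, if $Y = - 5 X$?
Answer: $-362 + i \sqrt{5} \approx -362.0 + 2.2361 i$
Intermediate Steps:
$q{\left(H,x \right)} = - x$ ($q{\left(H,x \right)} = 0 - x = - x$)
$Y = -40$ ($Y = \left(-5\right) 8 = -40$)
$F{\left(C \right)} = i \sqrt{5}$ ($F{\left(C \right)} = \sqrt{\left(\left(-5\right) 1 - C\right) + C} = \sqrt{\left(-5 - C\right) + C} = \sqrt{-5} = i \sqrt{5}$)
$-362 + F{\left(Y \right)} = -362 + i \sqrt{5}$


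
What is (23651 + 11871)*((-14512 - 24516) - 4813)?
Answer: -1557320002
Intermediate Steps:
(23651 + 11871)*((-14512 - 24516) - 4813) = 35522*(-39028 - 4813) = 35522*(-43841) = -1557320002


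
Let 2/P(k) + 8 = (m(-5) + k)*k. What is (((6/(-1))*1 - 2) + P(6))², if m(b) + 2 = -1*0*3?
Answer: 3969/64 ≈ 62.016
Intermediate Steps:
m(b) = -2 (m(b) = -2 - 1*0*3 = -2 + 0*3 = -2 + 0 = -2)
P(k) = 2/(-8 + k*(-2 + k)) (P(k) = 2/(-8 + (-2 + k)*k) = 2/(-8 + k*(-2 + k)))
(((6/(-1))*1 - 2) + P(6))² = (((6/(-1))*1 - 2) + 2/(-8 + 6² - 2*6))² = (((6*(-1))*1 - 2) + 2/(-8 + 36 - 12))² = ((-6*1 - 2) + 2/16)² = ((-6 - 2) + 2*(1/16))² = (-8 + ⅛)² = (-63/8)² = 3969/64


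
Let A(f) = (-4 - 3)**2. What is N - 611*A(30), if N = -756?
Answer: -30695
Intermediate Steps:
A(f) = 49 (A(f) = (-7)**2 = 49)
N - 611*A(30) = -756 - 611*49 = -756 - 29939 = -30695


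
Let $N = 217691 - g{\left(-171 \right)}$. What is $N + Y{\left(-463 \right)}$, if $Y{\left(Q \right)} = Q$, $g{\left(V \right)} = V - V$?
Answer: $217228$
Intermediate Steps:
$g{\left(V \right)} = 0$
$N = 217691$ ($N = 217691 - 0 = 217691 + 0 = 217691$)
$N + Y{\left(-463 \right)} = 217691 - 463 = 217228$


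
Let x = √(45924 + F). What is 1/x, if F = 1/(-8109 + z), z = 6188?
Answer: √169470625763/88220003 ≈ 0.0046664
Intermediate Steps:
F = -1/1921 (F = 1/(-8109 + 6188) = 1/(-1921) = -1/1921 ≈ -0.00052056)
x = √169470625763/1921 (x = √(45924 - 1/1921) = √(88220003/1921) = √169470625763/1921 ≈ 214.30)
1/x = 1/(√169470625763/1921) = √169470625763/88220003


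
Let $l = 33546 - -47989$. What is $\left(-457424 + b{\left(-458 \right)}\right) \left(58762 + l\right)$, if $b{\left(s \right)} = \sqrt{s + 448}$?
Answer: $-64175214928 + 140297 i \sqrt{10} \approx -6.4175 \cdot 10^{10} + 4.4366 \cdot 10^{5} i$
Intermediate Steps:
$l = 81535$ ($l = 33546 + 47989 = 81535$)
$b{\left(s \right)} = \sqrt{448 + s}$
$\left(-457424 + b{\left(-458 \right)}\right) \left(58762 + l\right) = \left(-457424 + \sqrt{448 - 458}\right) \left(58762 + 81535\right) = \left(-457424 + \sqrt{-10}\right) 140297 = \left(-457424 + i \sqrt{10}\right) 140297 = -64175214928 + 140297 i \sqrt{10}$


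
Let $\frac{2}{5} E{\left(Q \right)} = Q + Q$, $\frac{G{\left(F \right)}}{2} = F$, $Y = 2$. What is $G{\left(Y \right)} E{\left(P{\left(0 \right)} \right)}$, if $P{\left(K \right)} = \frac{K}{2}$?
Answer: $0$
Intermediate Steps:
$G{\left(F \right)} = 2 F$
$P{\left(K \right)} = \frac{K}{2}$ ($P{\left(K \right)} = K \frac{1}{2} = \frac{K}{2}$)
$E{\left(Q \right)} = 5 Q$ ($E{\left(Q \right)} = \frac{5 \left(Q + Q\right)}{2} = \frac{5 \cdot 2 Q}{2} = 5 Q$)
$G{\left(Y \right)} E{\left(P{\left(0 \right)} \right)} = 2 \cdot 2 \cdot 5 \cdot \frac{1}{2} \cdot 0 = 4 \cdot 5 \cdot 0 = 4 \cdot 0 = 0$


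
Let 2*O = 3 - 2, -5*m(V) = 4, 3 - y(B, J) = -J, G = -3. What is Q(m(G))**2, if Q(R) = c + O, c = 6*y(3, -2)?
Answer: 169/4 ≈ 42.250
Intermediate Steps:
y(B, J) = 3 + J (y(B, J) = 3 - (-1)*J = 3 + J)
m(V) = -4/5 (m(V) = -1/5*4 = -4/5)
c = 6 (c = 6*(3 - 2) = 6*1 = 6)
O = 1/2 (O = (3 - 2)/2 = (1/2)*1 = 1/2 ≈ 0.50000)
Q(R) = 13/2 (Q(R) = 6 + 1/2 = 13/2)
Q(m(G))**2 = (13/2)**2 = 169/4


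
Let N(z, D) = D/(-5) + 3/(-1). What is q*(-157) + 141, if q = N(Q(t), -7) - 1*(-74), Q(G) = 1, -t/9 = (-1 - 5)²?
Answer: -56129/5 ≈ -11226.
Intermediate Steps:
t = -324 (t = -9*(-1 - 5)² = -9*(-6)² = -9*36 = -324)
N(z, D) = -3 - D/5 (N(z, D) = D*(-⅕) + 3*(-1) = -D/5 - 3 = -3 - D/5)
q = 362/5 (q = (-3 - ⅕*(-7)) - 1*(-74) = (-3 + 7/5) + 74 = -8/5 + 74 = 362/5 ≈ 72.400)
q*(-157) + 141 = (362/5)*(-157) + 141 = -56834/5 + 141 = -56129/5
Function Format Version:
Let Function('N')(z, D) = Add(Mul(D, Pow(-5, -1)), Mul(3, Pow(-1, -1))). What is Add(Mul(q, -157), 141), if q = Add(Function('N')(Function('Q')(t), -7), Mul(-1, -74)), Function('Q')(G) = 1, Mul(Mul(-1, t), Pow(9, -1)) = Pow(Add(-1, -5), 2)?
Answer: Rational(-56129, 5) ≈ -11226.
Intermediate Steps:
t = -324 (t = Mul(-9, Pow(Add(-1, -5), 2)) = Mul(-9, Pow(-6, 2)) = Mul(-9, 36) = -324)
Function('N')(z, D) = Add(-3, Mul(Rational(-1, 5), D)) (Function('N')(z, D) = Add(Mul(D, Rational(-1, 5)), Mul(3, -1)) = Add(Mul(Rational(-1, 5), D), -3) = Add(-3, Mul(Rational(-1, 5), D)))
q = Rational(362, 5) (q = Add(Add(-3, Mul(Rational(-1, 5), -7)), Mul(-1, -74)) = Add(Add(-3, Rational(7, 5)), 74) = Add(Rational(-8, 5), 74) = Rational(362, 5) ≈ 72.400)
Add(Mul(q, -157), 141) = Add(Mul(Rational(362, 5), -157), 141) = Add(Rational(-56834, 5), 141) = Rational(-56129, 5)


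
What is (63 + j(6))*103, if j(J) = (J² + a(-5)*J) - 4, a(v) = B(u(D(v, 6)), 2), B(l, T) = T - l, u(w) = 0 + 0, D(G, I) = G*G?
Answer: 11021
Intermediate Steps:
D(G, I) = G²
u(w) = 0
a(v) = 2 (a(v) = 2 - 1*0 = 2 + 0 = 2)
j(J) = -4 + J² + 2*J (j(J) = (J² + 2*J) - 4 = -4 + J² + 2*J)
(63 + j(6))*103 = (63 + (-4 + 6² + 2*6))*103 = (63 + (-4 + 36 + 12))*103 = (63 + 44)*103 = 107*103 = 11021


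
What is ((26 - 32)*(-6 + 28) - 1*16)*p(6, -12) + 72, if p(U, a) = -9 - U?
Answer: 2292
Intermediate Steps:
((26 - 32)*(-6 + 28) - 1*16)*p(6, -12) + 72 = ((26 - 32)*(-6 + 28) - 1*16)*(-9 - 1*6) + 72 = (-6*22 - 16)*(-9 - 6) + 72 = (-132 - 16)*(-15) + 72 = -148*(-15) + 72 = 2220 + 72 = 2292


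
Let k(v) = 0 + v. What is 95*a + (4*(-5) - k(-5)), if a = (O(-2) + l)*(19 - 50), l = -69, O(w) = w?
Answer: 209080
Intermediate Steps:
k(v) = v
a = 2201 (a = (-2 - 69)*(19 - 50) = -71*(-31) = 2201)
95*a + (4*(-5) - k(-5)) = 95*2201 + (4*(-5) - 1*(-5)) = 209095 + (-20 + 5) = 209095 - 15 = 209080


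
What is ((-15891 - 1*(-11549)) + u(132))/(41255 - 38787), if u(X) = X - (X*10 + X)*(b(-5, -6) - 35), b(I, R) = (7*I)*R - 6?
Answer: -124799/1234 ≈ -101.13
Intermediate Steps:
b(I, R) = -6 + 7*I*R (b(I, R) = 7*I*R - 6 = -6 + 7*I*R)
u(X) = -1858*X (u(X) = X - (X*10 + X)*((-6 + 7*(-5)*(-6)) - 35) = X - (10*X + X)*((-6 + 210) - 35) = X - 11*X*(204 - 35) = X - 11*X*169 = X - 1859*X = -1858*X)
((-15891 - 1*(-11549)) + u(132))/(41255 - 38787) = ((-15891 - 1*(-11549)) - 1858*132)/(41255 - 38787) = ((-15891 + 11549) - 245256)/2468 = (-4342 - 245256)*(1/2468) = -249598*1/2468 = -124799/1234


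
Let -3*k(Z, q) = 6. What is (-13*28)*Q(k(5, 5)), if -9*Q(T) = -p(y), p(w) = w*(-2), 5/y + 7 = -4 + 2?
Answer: -3640/81 ≈ -44.938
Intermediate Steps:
y = -5/9 (y = 5/(-7 + (-4 + 2)) = 5/(-7 - 2) = 5/(-9) = 5*(-1/9) = -5/9 ≈ -0.55556)
p(w) = -2*w
k(Z, q) = -2 (k(Z, q) = -1/3*6 = -2)
Q(T) = 10/81 (Q(T) = -(-1)*(-2*(-5/9))/9 = -(-1)*10/(9*9) = -1/9*(-10/9) = 10/81)
(-13*28)*Q(k(5, 5)) = -13*28*(10/81) = -364*10/81 = -3640/81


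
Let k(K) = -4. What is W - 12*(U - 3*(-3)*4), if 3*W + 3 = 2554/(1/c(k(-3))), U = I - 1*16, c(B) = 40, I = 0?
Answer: 101437/3 ≈ 33812.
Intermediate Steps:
U = -16 (U = 0 - 1*16 = 0 - 16 = -16)
W = 102157/3 (W = -1 + (2554/(1/40))/3 = -1 + (2554*40)/3 = -1 + (⅓)*102160 = -1 + 102160/3 = 102157/3 ≈ 34052.)
W - 12*(U - 3*(-3)*4) = 102157/3 - 12*(-16 - 3*(-3)*4) = 102157/3 - 12*(-16 + 9*4) = 102157/3 - 12*(-16 + 36) = 102157/3 - 12*20 = 102157/3 - 240 = 101437/3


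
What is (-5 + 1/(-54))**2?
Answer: 73441/2916 ≈ 25.186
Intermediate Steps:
(-5 + 1/(-54))**2 = (-5 - 1/54)**2 = (-271/54)**2 = 73441/2916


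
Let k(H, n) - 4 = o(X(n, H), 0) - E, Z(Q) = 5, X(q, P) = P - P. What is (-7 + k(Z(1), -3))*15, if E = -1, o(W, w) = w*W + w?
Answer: -30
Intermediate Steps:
X(q, P) = 0
o(W, w) = w + W*w (o(W, w) = W*w + w = w + W*w)
k(H, n) = 5 (k(H, n) = 4 + (0*(1 + 0) - 1*(-1)) = 4 + (0*1 + 1) = 4 + (0 + 1) = 4 + 1 = 5)
(-7 + k(Z(1), -3))*15 = (-7 + 5)*15 = -2*15 = -30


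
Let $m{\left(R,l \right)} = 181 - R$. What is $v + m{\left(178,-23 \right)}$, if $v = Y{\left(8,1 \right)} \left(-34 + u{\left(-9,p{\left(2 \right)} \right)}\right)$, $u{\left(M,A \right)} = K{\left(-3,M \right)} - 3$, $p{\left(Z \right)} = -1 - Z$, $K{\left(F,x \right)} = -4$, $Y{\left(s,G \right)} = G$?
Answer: $-38$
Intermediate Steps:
$u{\left(M,A \right)} = -7$ ($u{\left(M,A \right)} = -4 - 3 = -7$)
$v = -41$ ($v = 1 \left(-34 - 7\right) = 1 \left(-41\right) = -41$)
$v + m{\left(178,-23 \right)} = -41 + \left(181 - 178\right) = -41 + 3 = -38$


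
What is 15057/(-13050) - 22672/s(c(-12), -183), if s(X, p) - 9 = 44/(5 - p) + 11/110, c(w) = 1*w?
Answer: -15458307451/6361150 ≈ -2430.1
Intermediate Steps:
c(w) = w
s(X, p) = 91/10 + 44/(5 - p) (s(X, p) = 9 + (44/(5 - p) + 11/110) = 9 + (44/(5 - p) + 11*(1/110)) = 9 + (44/(5 - p) + ⅒) = 9 + (⅒ + 44/(5 - p)) = 91/10 + 44/(5 - p))
15057/(-13050) - 22672/s(c(-12), -183) = 15057/(-13050) - 22672*10*(-5 - 183)/(-895 + 91*(-183)) = 15057*(-1/13050) - 22672*(-1880/(-895 - 16653)) = -1673/1450 - 22672/((⅒)*(-1/188)*(-17548)) = -1673/1450 - 22672/4387/470 = -1673/1450 - 22672*470/4387 = -1673/1450 - 10655840/4387 = -15458307451/6361150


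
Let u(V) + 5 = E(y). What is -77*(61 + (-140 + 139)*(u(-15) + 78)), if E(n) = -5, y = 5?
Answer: 539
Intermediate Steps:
u(V) = -10 (u(V) = -5 - 5 = -10)
-77*(61 + (-140 + 139)*(u(-15) + 78)) = -77*(61 + (-140 + 139)*(-10 + 78)) = -77*(61 - 1*68) = -77*(61 - 68) = -77*(-7) = 539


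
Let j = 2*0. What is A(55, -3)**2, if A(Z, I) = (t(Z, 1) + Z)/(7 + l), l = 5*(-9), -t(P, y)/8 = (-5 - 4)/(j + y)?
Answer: 16129/1444 ≈ 11.170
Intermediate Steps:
j = 0
t(P, y) = 72/y (t(P, y) = -8*(-5 - 4)/(0 + y) = -(-72)/y = 72/y)
l = -45
A(Z, I) = -36/19 - Z/38 (A(Z, I) = (72/1 + Z)/(7 - 45) = (72*1 + Z)/(-38) = (72 + Z)*(-1/38) = -36/19 - Z/38)
A(55, -3)**2 = (-36/19 - 1/38*55)**2 = (-36/19 - 55/38)**2 = (-127/38)**2 = 16129/1444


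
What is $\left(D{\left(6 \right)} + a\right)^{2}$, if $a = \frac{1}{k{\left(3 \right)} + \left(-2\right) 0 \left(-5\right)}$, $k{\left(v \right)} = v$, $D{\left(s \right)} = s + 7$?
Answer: $\frac{1600}{9} \approx 177.78$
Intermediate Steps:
$D{\left(s \right)} = 7 + s$
$a = \frac{1}{3}$ ($a = \frac{1}{3 + \left(-2\right) 0 \left(-5\right)} = \frac{1}{3 + 0 \left(-5\right)} = \frac{1}{3 + 0} = \frac{1}{3} \approx 0.33333$)
$\left(D{\left(6 \right)} + a\right)^{2} = \left(\left(7 + 6\right) + \frac{1}{3}\right)^{2} = \left(13 + \frac{1}{3}\right)^{2} = \left(\frac{40}{3}\right)^{2} = \frac{1600}{9}$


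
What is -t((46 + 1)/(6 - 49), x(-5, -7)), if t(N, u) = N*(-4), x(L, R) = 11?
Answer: -188/43 ≈ -4.3721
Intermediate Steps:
t(N, u) = -4*N
-t((46 + 1)/(6 - 49), x(-5, -7)) = -(-4)*(46 + 1)/(6 - 49) = -(-4)*47/(-43) = -(-4)*47*(-1/43) = -(-4)*(-47)/43 = -1*188/43 = -188/43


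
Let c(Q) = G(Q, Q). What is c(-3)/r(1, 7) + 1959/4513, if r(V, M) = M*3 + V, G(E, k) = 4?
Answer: 30575/49643 ≈ 0.61590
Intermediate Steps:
c(Q) = 4
r(V, M) = V + 3*M (r(V, M) = 3*M + V = V + 3*M)
c(-3)/r(1, 7) + 1959/4513 = 4/(1 + 3*7) + 1959/4513 = 4/(1 + 21) + 1959*(1/4513) = 4/22 + 1959/4513 = 4*(1/22) + 1959/4513 = 2/11 + 1959/4513 = 30575/49643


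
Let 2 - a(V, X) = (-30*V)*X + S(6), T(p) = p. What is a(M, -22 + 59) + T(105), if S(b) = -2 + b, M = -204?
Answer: -226337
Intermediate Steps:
a(V, X) = -2 + 30*V*X (a(V, X) = 2 - ((-30*V)*X + (-2 + 6)) = 2 - (-30*V*X + 4) = 2 - (4 - 30*V*X) = 2 + (-4 + 30*V*X) = -2 + 30*V*X)
a(M, -22 + 59) + T(105) = (-2 + 30*(-204)*(-22 + 59)) + 105 = (-2 + 30*(-204)*37) + 105 = (-2 - 226440) + 105 = -226442 + 105 = -226337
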